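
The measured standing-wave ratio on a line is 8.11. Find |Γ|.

|Γ| ≈ 0.78

|Γ| = (S − 1)/(S + 1) = (8.11 − 1)/(8.11 + 1) = 7.11/9.11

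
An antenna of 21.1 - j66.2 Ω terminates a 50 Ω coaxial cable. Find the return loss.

Γ = (-28.9 − j66.2)/(71.1 − j66.2), |Γ| = 0.744
RL = −20·log₁₀|Γ| = −20·log₁₀(0.744)

RL ≈ 2.57 dB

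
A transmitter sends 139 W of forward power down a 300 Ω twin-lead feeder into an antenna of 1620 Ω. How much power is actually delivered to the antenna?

Γ = (1620 − 300)/(1620 + 300) = 0.688
|Γ|² = 0.473
P_refl = |Γ|²·P_inc = 65.7 W, P_del = (1 − |Γ|²)·P_inc = 73.3 W

P_delivered ≈ 73.3 W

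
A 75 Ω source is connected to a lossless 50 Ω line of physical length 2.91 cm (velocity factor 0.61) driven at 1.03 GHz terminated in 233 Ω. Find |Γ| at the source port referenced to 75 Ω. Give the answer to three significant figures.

|Γ| ≈ 0.714

λ = v/f = 0.61·c / 1.03 GHz = 0.178 m
βl = 2π·l/λ = 2π × 0.164 = 59°
tan(βl) = 1.66
Z_in = Z_0·(Z_L + jZ_0·tanβl)/(Z_0 + jZ_L·tanβl) = 14.4 − j28.2 Ω
Γ_s = (Z_in − Z_s)/(Z_in + Z_s) = (-60.6 − j28.2)/(89.4 − j28.2), |Γ_s| = 0.714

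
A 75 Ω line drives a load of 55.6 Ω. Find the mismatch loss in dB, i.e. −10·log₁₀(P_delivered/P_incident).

Γ = (55.6 − 75)/(55.6 + 75) = -0.149
|Γ|² = 0.0221, so P_del/P_inc = 1 − |Γ|² = 0.978
ML = −10·log₁₀(1 − |Γ|²)

mismatch loss ≈ 0.0969 dB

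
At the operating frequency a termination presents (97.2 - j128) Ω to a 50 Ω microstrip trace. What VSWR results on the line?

VSWR ≈ 5.65

Γ = (Z_L − Z_0)/(Z_L + Z_0) = (47.2 − j128)/(147.2 − j128)
|Γ| = 136/195 = 0.699
VSWR = (1 + |Γ|)/(1 − |Γ|) = 1.7/0.301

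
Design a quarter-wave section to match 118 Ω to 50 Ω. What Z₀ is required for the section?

Z_qwt ≈ 76.8 Ω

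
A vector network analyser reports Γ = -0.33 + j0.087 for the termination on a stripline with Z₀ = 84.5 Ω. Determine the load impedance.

Z_L = Z_0·(1 + Γ)/(1 − Γ) = 84.5·(0.67 + j0.087)/(1.33 − j0.087)

Z_L ≈ 42 + j8.28 Ω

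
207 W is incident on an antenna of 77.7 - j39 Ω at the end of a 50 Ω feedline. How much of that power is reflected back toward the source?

P_reflected ≈ 26.6 W

|Γ| = |(27.7 − j39)/(127.7 − j39)| = 0.358
|Γ|² = 0.128
P_refl = |Γ|²·P_inc = 26.6 W, P_del = (1 − |Γ|²)·P_inc = 180 W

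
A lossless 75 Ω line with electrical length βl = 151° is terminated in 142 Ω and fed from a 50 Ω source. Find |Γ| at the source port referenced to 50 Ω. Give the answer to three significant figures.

tan(βl) = -0.554
Z_in = Z_0·(Z_L + jZ_0·tanβl)/(Z_0 + jZ_L·tanβl) = 88.3 + j51.1 Ω
Γ_s = (Z_in − Z_s)/(Z_in + Z_s) = (38.3 + j51.1)/(138 + j51.1), |Γ_s| = 0.433

|Γ| ≈ 0.433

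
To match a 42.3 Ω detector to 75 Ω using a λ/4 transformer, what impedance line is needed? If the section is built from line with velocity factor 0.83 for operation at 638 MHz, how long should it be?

Z_qwt = √(Z_0·R_L) = √(75 × 42.3) = √3172
λ = 0.83·c/f = 0.39 m, so l = λ/4 = 0.0976 m

Z_qwt ≈ 56.3 Ω; length ≈ 9.76 cm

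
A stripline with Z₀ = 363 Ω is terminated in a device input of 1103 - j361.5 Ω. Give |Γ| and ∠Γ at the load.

Γ = (Z_L − Z_0)/(Z_L + Z_0) = (740 − j361.5)/(1466 − j361.5)
|Γ| = 824/1510 = 0.545

Γ ≈ 0.545 ∠ -12.2°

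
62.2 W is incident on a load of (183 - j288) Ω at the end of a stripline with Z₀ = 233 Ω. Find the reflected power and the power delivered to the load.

P_reflected ≈ 20.8 W; P_delivered ≈ 41.4 W

|Γ| = |(-50 − j288)/(416 − j288)| = 0.578
|Γ|² = 0.334
P_refl = |Γ|²·P_inc = 20.8 W, P_del = (1 − |Γ|²)·P_inc = 41.4 W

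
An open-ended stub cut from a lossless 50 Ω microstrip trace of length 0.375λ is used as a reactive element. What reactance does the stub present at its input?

βl = 2π × 0.375 = 135°
tan(βl) = -1
For an open-ended stub, Z_in = −jZ_0·cot(βl) = −jZ_0/tan(βl)

X_in ≈ 50 Ω (inductive)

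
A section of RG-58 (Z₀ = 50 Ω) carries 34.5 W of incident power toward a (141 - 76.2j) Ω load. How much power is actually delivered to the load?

P_delivered ≈ 23 W

|Γ| = |(91 − j76.2)/(191 − j76.2)| = 0.577
|Γ|² = 0.333
P_refl = |Γ|²·P_inc = 11.5 W, P_del = (1 − |Γ|²)·P_inc = 23 W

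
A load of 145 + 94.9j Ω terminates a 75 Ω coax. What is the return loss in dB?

Γ = (70 + j94.9)/(220 + j94.9), |Γ| = 0.492
RL = −20·log₁₀|Γ| = −20·log₁₀(0.492)

RL ≈ 6.16 dB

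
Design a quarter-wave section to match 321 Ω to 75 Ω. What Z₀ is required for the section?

Z_qwt ≈ 155 Ω

Z_qwt = √(Z_0·R_L) = √(75 × 321) = √24080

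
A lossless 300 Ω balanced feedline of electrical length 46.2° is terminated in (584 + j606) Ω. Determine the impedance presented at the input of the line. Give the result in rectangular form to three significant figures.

tan(βl) = tan(46.2°) = 1.04
Z_in = Z_0·(Z_L + jZ_0·tanβl)/(Z_0 + jZ_L·tanβl)
     = 300·(584 + j919)/(-332 + j609)

Z_in ≈ 228 − j412 Ω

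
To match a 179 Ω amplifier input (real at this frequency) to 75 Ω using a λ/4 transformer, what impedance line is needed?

Z_qwt = √(Z_0·R_L) = √(75 × 179) = √13420

Z_qwt ≈ 116 Ω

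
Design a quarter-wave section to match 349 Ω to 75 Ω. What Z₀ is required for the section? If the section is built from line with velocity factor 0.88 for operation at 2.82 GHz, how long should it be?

Z_qwt ≈ 162 Ω; length ≈ 2.34 cm

Z_qwt = √(Z_0·R_L) = √(75 × 349) = √26180
λ = 0.88·c/f = 0.0936 m, so l = λ/4 = 0.0234 m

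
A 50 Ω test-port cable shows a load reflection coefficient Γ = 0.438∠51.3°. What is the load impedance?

Z_L = Z_0·(1 + Γ)/(1 − Γ) = 50·(1.27 + j0.342)/(0.726 − j0.342)

Z_L ≈ 62.7 + j53.1 Ω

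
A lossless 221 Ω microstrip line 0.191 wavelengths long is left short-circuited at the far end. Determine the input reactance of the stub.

X_in ≈ 569 Ω (inductive)

βl = 2π × 0.191 = 68.8°
tan(βl) = 2.57
For a short-circuited stub, Z_in = jZ_0·tan(βl)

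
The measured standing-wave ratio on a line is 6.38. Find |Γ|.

|Γ| ≈ 0.729

|Γ| = (S − 1)/(S + 1) = (6.38 − 1)/(6.38 + 1) = 5.38/7.38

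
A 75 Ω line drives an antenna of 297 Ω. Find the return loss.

Γ = (297 − 75)/(297 + 75) = 0.597
RL = −20·log₁₀|Γ| = −20·log₁₀(0.597)

RL ≈ 4.48 dB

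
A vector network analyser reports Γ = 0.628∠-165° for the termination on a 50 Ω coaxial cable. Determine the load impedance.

Z_L = Z_0·(1 + Γ)/(1 − Γ) = 50·(0.393 − j0.163)/(1.61 + j0.163)

Z_L ≈ 11.6 − j6.23 Ω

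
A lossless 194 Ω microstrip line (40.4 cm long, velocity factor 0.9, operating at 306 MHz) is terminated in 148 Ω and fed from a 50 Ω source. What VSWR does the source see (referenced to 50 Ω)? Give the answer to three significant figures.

λ = v/f = 0.9·c / 306 MHz = 0.882 m
βl = 2π·l/λ = 2π × 0.458 = 165°
tan(βl) = -0.271
Z_in = Z_0·(Z_L + jZ_0·tanβl)/(Z_0 + jZ_L·tanβl) = 152 − j21.1 Ω
Γ_s = (Z_in − Z_s)/(Z_in + Z_s) = (102 − j21.1)/(202 − j21.1), |Γ_s| = 0.514
VSWR = (1 + |Γ_s|)/(1 − |Γ_s|)

VSWR ≈ 3.11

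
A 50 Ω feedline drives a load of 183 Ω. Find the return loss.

RL ≈ 4.87 dB

Γ = (183 − 50)/(183 + 50) = 0.571
RL = −20·log₁₀|Γ| = −20·log₁₀(0.571)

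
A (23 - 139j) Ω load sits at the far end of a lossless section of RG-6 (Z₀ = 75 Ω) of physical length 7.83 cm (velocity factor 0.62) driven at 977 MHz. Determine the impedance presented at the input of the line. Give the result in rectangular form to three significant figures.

Z_in ≈ 527 + j548 Ω

λ = v/f = 0.62·c / 977 MHz = 0.19 m
βl = 2π·l/λ = 2π × 0.411 = 148°
tan(βl) = tan(148°) = -0.623
Z_in = Z_0·(Z_L + jZ_0·tanβl)/(Z_0 + jZ_L·tanβl)
     = 75·(23 − j186)/(-11.6 − j14.3)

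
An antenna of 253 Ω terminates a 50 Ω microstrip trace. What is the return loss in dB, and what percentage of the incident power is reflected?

RL ≈ 3.48 dB; 44.9% of incident power reflected

Γ = (253 − 50)/(253 + 50) = 0.67
RL = −20·log₁₀(0.67) = 3.48 dB
P_refl/P_inc = |Γ|² = 0.449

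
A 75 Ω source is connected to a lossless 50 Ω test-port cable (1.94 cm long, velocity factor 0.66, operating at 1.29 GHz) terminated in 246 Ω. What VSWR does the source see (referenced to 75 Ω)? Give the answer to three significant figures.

λ = v/f = 0.66·c / 1.29 GHz = 0.153 m
βl = 2π·l/λ = 2π × 0.126 = 45.5°
tan(βl) = 1.02
Z_in = Z_0·(Z_L + jZ_0·tanβl)/(Z_0 + jZ_L·tanβl) = 19.2 − j45.3 Ω
Γ_s = (Z_in − Z_s)/(Z_in + Z_s) = (-55.8 − j45.3)/(94.2 − j45.3), |Γ_s| = 0.687
VSWR = (1 + |Γ_s|)/(1 − |Γ_s|)

VSWR ≈ 5.4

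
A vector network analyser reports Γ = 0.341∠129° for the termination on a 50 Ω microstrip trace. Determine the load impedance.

Z_L ≈ 28.6 + j17.1 Ω

Z_L = Z_0·(1 + Γ)/(1 − Γ) = 50·(0.785 + j0.265)/(1.21 − j0.265)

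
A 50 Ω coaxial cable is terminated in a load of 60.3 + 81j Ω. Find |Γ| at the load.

|Γ| ≈ 0.597

Γ = (Z_L − Z_0)/(Z_L + Z_0) = (10.3 + j81)/(110.3 + j81)
|Γ| = 81.7/137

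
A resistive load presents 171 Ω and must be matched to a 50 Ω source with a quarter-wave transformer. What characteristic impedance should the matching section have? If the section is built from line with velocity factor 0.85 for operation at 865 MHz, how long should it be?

Z_qwt = √(Z_0·R_L) = √(50 × 171) = √8550
λ = 0.85·c/f = 0.295 m, so l = λ/4 = 0.0737 m

Z_qwt ≈ 92.5 Ω; length ≈ 7.37 cm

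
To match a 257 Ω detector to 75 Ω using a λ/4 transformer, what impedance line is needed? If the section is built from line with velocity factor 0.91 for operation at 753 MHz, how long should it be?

Z_qwt ≈ 139 Ω; length ≈ 9.06 cm

Z_qwt = √(Z_0·R_L) = √(75 × 257) = √19280
λ = 0.91·c/f = 0.363 m, so l = λ/4 = 0.0906 m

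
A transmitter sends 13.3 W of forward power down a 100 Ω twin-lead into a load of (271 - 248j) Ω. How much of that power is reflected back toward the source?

|Γ| = |(171 − j248)/(371 − j248)| = 0.675
|Γ|² = 0.456
P_refl = |Γ|²·P_inc = 6.06 W, P_del = (1 − |Γ|²)·P_inc = 7.24 W

P_reflected ≈ 6.06 W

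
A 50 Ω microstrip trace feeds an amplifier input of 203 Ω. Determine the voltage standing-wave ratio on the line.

VSWR ≈ 4.06

Γ = (203 − 50)/(203 + 50) = 0.605
VSWR = (1 + 0.605)/(1 − 0.605)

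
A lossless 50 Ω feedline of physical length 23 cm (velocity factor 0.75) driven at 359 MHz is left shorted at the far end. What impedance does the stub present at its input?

λ = v/f = 0.75·c / 359 MHz = 0.627 m
βl = 2π·l/λ = 2π × 0.367 = 132°
tan(βl) = -1.11
For a shorted stub, Z_in = jZ_0·tan(βl)

Z_in ≈ −j55.3 Ω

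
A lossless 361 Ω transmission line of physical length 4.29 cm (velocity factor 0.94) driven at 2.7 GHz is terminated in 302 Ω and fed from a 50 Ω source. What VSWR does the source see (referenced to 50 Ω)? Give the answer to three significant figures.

λ = v/f = 0.94·c / 2.7 GHz = 0.104 m
βl = 2π·l/λ = 2π × 0.411 = 148°
tan(βl) = -0.628
Z_in = Z_0·(Z_L + jZ_0·tanβl)/(Z_0 + jZ_L·tanβl) = 330 − j53.3 Ω
Γ_s = (Z_in − Z_s)/(Z_in + Z_s) = (280 − j53.3)/(380 − j53.3), |Γ_s| = 0.743
VSWR = (1 + |Γ_s|)/(1 − |Γ_s|)

VSWR ≈ 6.78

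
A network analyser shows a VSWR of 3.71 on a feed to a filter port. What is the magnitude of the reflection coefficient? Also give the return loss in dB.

|Γ| = (S − 1)/(S + 1) = (3.71 − 1)/(3.71 + 1) = 2.71/4.71
RL = −20·log₁₀|Γ| = −20·log₁₀(0.575)

|Γ| ≈ 0.575; return loss ≈ 4.8 dB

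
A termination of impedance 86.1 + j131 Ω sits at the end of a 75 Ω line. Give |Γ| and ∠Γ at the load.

Γ ≈ 0.633 ∠ 46°

Γ = (Z_L − Z_0)/(Z_L + Z_0) = (11.1 + j131)/(161.1 + j131)
|Γ| = 131/208 = 0.633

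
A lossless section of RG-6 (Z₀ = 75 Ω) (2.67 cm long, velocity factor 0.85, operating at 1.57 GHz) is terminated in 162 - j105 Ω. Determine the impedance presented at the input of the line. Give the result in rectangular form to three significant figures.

λ = v/f = 0.85·c / 1.57 GHz = 0.162 m
βl = 2π·l/λ = 2π × 0.164 = 59.2°
tan(βl) = tan(59.2°) = 1.68
Z_in = Z_0·(Z_L + jZ_0·tanβl)/(Z_0 + jZ_L·tanβl)
     = 75·(162 + j20.7)/(251 + j272)

Z_in ≈ 25.4 − j21.3 Ω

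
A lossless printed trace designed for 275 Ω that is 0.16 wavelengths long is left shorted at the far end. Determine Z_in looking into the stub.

βl = 2π × 0.16 = 57.6°
tan(βl) = 1.58
For a shorted stub, Z_in = jZ_0·tan(βl)

Z_in ≈ +j433 Ω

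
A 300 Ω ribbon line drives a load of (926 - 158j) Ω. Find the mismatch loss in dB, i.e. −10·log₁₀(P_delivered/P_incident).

mismatch loss ≈ 1.38 dB

Γ = (626 − j158)/(1226 − j158), |Γ| = 0.522
|Γ|² = 0.273, so P_del/P_inc = 1 − |Γ|² = 0.727
ML = −10·log₁₀(1 − |Γ|²)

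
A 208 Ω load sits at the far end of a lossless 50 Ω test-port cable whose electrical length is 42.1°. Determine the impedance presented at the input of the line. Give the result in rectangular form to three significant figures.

Z_in ≈ 25 − j48.7 Ω

tan(βl) = tan(42.1°) = 0.904
Z_in = Z_0·(Z_L + jZ_0·tanβl)/(Z_0 + jZ_L·tanβl)
     = 50·(208 + j45.2)/(50 + j188)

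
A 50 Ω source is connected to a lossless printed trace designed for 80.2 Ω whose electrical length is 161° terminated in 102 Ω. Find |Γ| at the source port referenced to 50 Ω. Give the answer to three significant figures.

|Γ| ≈ 0.327

tan(βl) = -0.344
Z_in = Z_0·(Z_L + jZ_0·tanβl)/(Z_0 + jZ_L·tanβl) = 95.7 + j14.3 Ω
Γ_s = (Z_in − Z_s)/(Z_in + Z_s) = (45.7 + j14.3)/(146 + j14.3), |Γ_s| = 0.327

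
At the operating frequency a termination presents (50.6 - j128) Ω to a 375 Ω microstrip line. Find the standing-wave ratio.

VSWR ≈ 8.29

Γ = (Z_L − Z_0)/(Z_L + Z_0) = (-324.4 − j128)/(425.6 − j128)
|Γ| = 349/444 = 0.785
VSWR = (1 + |Γ|)/(1 − |Γ|) = 1.78/0.215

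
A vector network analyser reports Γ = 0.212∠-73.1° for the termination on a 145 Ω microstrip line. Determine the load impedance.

Z_L = Z_0·(1 + Γ)/(1 − Γ) = 145·(1.06 − j0.203)/(0.938 + j0.203)

Z_L ≈ 150 − j63.8 Ω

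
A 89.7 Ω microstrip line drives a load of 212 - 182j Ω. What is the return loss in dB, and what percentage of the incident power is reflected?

RL ≈ 4.12 dB; 38.7% of incident power reflected

Γ = (122.3 − j182)/(301.7 − j182), |Γ| = 0.622
RL = −20·log₁₀(0.622) = 4.12 dB
P_refl/P_inc = |Γ|² = 0.387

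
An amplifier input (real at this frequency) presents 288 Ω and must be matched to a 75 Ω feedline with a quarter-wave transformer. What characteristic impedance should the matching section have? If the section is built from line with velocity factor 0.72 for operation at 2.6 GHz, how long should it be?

Z_qwt ≈ 147 Ω; length ≈ 2.08 cm

Z_qwt = √(Z_0·R_L) = √(75 × 288) = √21600
λ = 0.72·c/f = 0.0831 m, so l = λ/4 = 0.0208 m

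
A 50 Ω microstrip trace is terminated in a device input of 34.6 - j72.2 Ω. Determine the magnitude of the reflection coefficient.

Γ = (Z_L − Z_0)/(Z_L + Z_0) = (-15.4 − j72.2)/(84.6 − j72.2)
|Γ| = 73.8/111

|Γ| ≈ 0.664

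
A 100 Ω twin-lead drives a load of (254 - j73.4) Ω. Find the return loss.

RL ≈ 6.52 dB

Γ = (154 − j73.4)/(354 − j73.4), |Γ| = 0.472
RL = −20·log₁₀|Γ| = −20·log₁₀(0.472)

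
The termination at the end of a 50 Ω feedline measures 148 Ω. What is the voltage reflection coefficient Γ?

Γ = (Z_L − Z_0)/(Z_L + Z_0) = (148 − 50)/(148 + 50) = 98/198

Γ = 0.495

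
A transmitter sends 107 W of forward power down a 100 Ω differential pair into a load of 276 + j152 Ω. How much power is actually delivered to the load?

|Γ| = |(176 + j152)/(376 + j152)| = 0.573
|Γ|² = 0.329
P_refl = |Γ|²·P_inc = 35.2 W, P_del = (1 − |Γ|²)·P_inc = 71.8 W

P_delivered ≈ 71.8 W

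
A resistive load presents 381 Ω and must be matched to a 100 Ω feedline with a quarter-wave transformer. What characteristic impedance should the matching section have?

Z_qwt = √(Z_0·R_L) = √(100 × 381) = √38100

Z_qwt ≈ 195 Ω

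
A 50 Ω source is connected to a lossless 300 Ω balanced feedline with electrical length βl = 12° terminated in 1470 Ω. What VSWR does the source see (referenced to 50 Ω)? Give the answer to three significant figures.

VSWR ≈ 28.2

tan(βl) = 0.213
Z_in = Z_0·(Z_L + jZ_0·tanβl)/(Z_0 + jZ_L·tanβl) = 737 − j704 Ω
Γ_s = (Z_in − Z_s)/(Z_in + Z_s) = (687 − j704)/(787 − j704), |Γ_s| = 0.932
VSWR = (1 + |Γ_s|)/(1 − |Γ_s|)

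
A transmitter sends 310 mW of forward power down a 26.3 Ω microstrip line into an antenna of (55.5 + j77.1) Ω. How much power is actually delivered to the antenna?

P_delivered ≈ 143 mW

|Γ| = |(29.2 + j77.1)/(81.8 + j77.1)| = 0.733
|Γ|² = 0.538
P_refl = |Γ|²·P_inc = 167 mW, P_del = (1 − |Γ|²)·P_inc = 143 mW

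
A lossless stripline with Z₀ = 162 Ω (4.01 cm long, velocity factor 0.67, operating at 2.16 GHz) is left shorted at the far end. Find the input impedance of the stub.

λ = v/f = 0.67·c / 2.16 GHz = 0.0931 m
βl = 2π·l/λ = 2π × 0.431 = 155°
tan(βl) = -0.463
For a shorted stub, Z_in = jZ_0·tan(βl)

Z_in ≈ −j75.1 Ω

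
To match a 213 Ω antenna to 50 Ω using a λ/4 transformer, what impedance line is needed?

Z_qwt ≈ 103 Ω

Z_qwt = √(Z_0·R_L) = √(50 × 213) = √10650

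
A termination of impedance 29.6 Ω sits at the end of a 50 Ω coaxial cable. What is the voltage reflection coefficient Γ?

Γ = (Z_L − Z_0)/(Z_L + Z_0) = (29.6 − 50)/(29.6 + 50) = -20.4/79.6

Γ = -0.256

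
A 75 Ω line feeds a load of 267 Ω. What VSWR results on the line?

VSWR ≈ 3.56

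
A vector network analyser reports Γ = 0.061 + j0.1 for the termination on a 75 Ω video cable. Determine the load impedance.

Z_L = Z_0·(1 + Γ)/(1 − Γ) = 75·(1.06 + j0.1)/(0.939 − j0.1)

Z_L ≈ 83 + j16.8 Ω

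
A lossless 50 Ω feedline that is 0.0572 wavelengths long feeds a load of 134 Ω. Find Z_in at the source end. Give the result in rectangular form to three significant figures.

βl = 2π × 0.0572 = 20.6°
tan(βl) = tan(20.6°) = 0.376
Z_in = Z_0·(Z_L + jZ_0·tanβl)/(Z_0 + jZ_L·tanβl)
     = 50·(134 + j18.8)/(50 + j50.3)

Z_in ≈ 75.9 − j57.7 Ω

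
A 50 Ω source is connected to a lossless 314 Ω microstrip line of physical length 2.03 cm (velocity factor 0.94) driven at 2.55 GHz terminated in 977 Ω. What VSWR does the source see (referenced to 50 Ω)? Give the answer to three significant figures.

VSWR ≈ 5.13

λ = v/f = 0.94·c / 2.55 GHz = 0.111 m
βl = 2π·l/λ = 2π × 0.184 = 66.1°
tan(βl) = 2.25
Z_in = Z_0·(Z_L + jZ_0·tanβl)/(Z_0 + jZ_L·tanβl) = 118 − j122 Ω
Γ_s = (Z_in − Z_s)/(Z_in + Z_s) = (68.4 − j122)/(168 − j122), |Γ_s| = 0.673
VSWR = (1 + |Γ_s|)/(1 − |Γ_s|)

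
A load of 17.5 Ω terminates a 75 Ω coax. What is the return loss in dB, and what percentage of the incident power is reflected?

RL ≈ 4.13 dB; 38.6% of incident power reflected

Γ = (17.5 − 75)/(17.5 + 75) = -0.622
RL = −20·log₁₀(0.622) = 4.13 dB
P_refl/P_inc = |Γ|² = 0.386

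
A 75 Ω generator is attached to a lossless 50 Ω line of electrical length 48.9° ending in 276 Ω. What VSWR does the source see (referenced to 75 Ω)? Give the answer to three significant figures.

VSWR ≈ 6.32

tan(βl) = 1.15
Z_in = Z_0·(Z_L + jZ_0·tanβl)/(Z_0 + jZ_L·tanβl) = 15.6 − j41.2 Ω
Γ_s = (Z_in − Z_s)/(Z_in + Z_s) = (-59.4 − j41.2)/(90.6 − j41.2), |Γ_s| = 0.727
VSWR = (1 + |Γ_s|)/(1 − |Γ_s|)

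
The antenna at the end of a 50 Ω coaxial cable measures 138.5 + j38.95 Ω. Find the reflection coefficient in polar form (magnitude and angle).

Γ = (Z_L − Z_0)/(Z_L + Z_0) = (88.5 + j38.95)/(188.5 + j38.95)
|Γ| = 96.7/192 = 0.502

Γ ≈ 0.502 ∠ 12.1°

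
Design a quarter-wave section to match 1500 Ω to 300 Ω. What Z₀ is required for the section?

Z_qwt ≈ 671 Ω

Z_qwt = √(Z_0·R_L) = √(300 × 1500) = √450000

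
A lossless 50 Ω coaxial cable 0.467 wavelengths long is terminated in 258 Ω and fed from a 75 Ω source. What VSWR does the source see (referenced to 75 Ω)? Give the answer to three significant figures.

VSWR ≈ 3.63

βl = 2π × 0.467 = 168°
tan(βl) = -0.21
Z_in = Z_0·(Z_L + jZ_0·tanβl)/(Z_0 + jZ_L·tanβl) = 124 + j124 Ω
Γ_s = (Z_in − Z_s)/(Z_in + Z_s) = (48.7 + j124)/(199 + j124), |Γ_s| = 0.568
VSWR = (1 + |Γ_s|)/(1 − |Γ_s|)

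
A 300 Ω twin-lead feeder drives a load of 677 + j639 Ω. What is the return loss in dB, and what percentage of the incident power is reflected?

RL ≈ 3.94 dB; 40.4% of incident power reflected

Γ = (377 + j639)/(977 + j639), |Γ| = 0.636
RL = −20·log₁₀(0.636) = 3.94 dB
P_refl/P_inc = |Γ|² = 0.404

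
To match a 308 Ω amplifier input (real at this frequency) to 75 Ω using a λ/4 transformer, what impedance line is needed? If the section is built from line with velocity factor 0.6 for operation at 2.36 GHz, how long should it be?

Z_qwt = √(Z_0·R_L) = √(75 × 308) = √23100
λ = 0.6·c/f = 0.0763 m, so l = λ/4 = 0.0191 m

Z_qwt ≈ 152 Ω; length ≈ 1.91 cm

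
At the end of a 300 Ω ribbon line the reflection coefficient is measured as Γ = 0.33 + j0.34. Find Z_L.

Z_L = Z_0·(1 + Γ)/(1 − Γ) = 300·(1.33 + j0.34)/(0.67 − j0.34)

Z_L ≈ 412 + j361 Ω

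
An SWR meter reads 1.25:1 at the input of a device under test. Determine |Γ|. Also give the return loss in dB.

|Γ| = (S − 1)/(S + 1) = (1.25 − 1)/(1.25 + 1) = 0.25/2.25
RL = −20·log₁₀|Γ| = −20·log₁₀(0.111)

|Γ| ≈ 0.111; return loss ≈ 19.1 dB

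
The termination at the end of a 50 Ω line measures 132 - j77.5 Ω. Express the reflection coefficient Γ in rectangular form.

Γ ≈ 0.535 − j0.198

Γ = (Z_L − Z_0)/(Z_L + Z_0) = (82 − j77.5)/(182 − j77.5)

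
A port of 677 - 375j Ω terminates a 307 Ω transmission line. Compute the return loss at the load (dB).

Γ = (370 − j375)/(984 − j375), |Γ| = 0.5
RL = −20·log₁₀|Γ| = −20·log₁₀(0.5)

RL ≈ 6.02 dB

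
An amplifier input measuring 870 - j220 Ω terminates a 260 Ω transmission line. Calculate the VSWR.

Γ = (Z_L − Z_0)/(Z_L + Z_0) = (610 − j220)/(1130 − j220)
|Γ| = 648/1150 = 0.563
VSWR = (1 + |Γ|)/(1 − |Γ|) = 1.56/0.437

VSWR ≈ 3.58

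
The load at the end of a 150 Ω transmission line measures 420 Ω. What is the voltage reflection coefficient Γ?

Γ = (Z_L − Z_0)/(Z_L + Z_0) = (420 − 150)/(420 + 150) = 270/570

Γ = 0.474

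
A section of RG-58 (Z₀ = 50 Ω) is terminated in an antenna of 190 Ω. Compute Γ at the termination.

Γ = 0.583

Γ = (Z_L − Z_0)/(Z_L + Z_0) = (190 − 50)/(190 + 50) = 140/240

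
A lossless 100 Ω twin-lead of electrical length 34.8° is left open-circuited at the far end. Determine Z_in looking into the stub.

tan(βl) = 0.695
For an open-circuited stub, Z_in = −jZ_0·cot(βl) = −jZ_0/tan(βl)

Z_in ≈ −j144 Ω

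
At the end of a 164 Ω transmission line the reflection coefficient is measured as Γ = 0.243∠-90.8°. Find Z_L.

Z_L = Z_0·(1 + Γ)/(1 − Γ) = 164·(0.997 − j0.243)/(1 + j0.243)

Z_L ≈ 145 − j74.8 Ω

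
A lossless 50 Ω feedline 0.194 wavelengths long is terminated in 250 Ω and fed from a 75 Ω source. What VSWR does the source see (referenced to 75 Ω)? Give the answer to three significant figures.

VSWR ≈ 7.02

βl = 2π × 0.194 = 69.8°
tan(βl) = 2.72
Z_in = Z_0·(Z_L + jZ_0·tanβl)/(Z_0 + jZ_L·tanβl) = 11.3 − j17.5 Ω
Γ_s = (Z_in − Z_s)/(Z_in + Z_s) = (-63.7 − j17.5)/(86.3 − j17.5), |Γ_s| = 0.75
VSWR = (1 + |Γ_s|)/(1 − |Γ_s|)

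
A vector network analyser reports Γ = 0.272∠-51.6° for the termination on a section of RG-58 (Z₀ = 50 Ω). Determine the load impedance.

Z_L ≈ 62.9 − j29 Ω

Z_L = Z_0·(1 + Γ)/(1 − Γ) = 50·(1.17 − j0.213)/(0.831 + j0.213)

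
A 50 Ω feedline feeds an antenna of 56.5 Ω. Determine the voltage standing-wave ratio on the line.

VSWR ≈ 1.13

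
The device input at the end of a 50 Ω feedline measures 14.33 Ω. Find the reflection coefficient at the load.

Γ = -0.554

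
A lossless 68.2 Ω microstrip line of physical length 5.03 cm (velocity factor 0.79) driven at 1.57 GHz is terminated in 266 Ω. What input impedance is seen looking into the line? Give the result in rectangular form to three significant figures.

Z_in ≈ 22.8 + j35.9 Ω

λ = v/f = 0.79·c / 1.57 GHz = 0.151 m
βl = 2π·l/λ = 2π × 0.333 = 120°
tan(βl) = tan(120°) = -1.74
Z_in = Z_0·(Z_L + jZ_0·tanβl)/(Z_0 + jZ_L·tanβl)
     = 68.2·(266 − j118)/(68.2 − j462)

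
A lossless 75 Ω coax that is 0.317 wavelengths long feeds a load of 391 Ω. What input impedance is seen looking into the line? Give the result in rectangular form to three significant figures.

βl = 2π × 0.317 = 114°
tan(βl) = tan(114°) = -2.23
Z_in = Z_0·(Z_L + jZ_0·tanβl)/(Z_0 + jZ_L·tanβl)
     = 75·(391 − j168)/(75 − j873)

Z_in ≈ 17.1 + j32.1 Ω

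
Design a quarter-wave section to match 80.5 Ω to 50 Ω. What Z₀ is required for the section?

Z_qwt ≈ 63.4 Ω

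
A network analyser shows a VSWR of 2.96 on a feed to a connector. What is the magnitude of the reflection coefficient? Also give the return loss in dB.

|Γ| = (S − 1)/(S + 1) = (2.96 − 1)/(2.96 + 1) = 1.96/3.96
RL = −20·log₁₀|Γ| = −20·log₁₀(0.495)

|Γ| ≈ 0.495; return loss ≈ 6.11 dB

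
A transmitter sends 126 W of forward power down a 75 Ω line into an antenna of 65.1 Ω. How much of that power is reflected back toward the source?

Γ = (65.1 − 75)/(65.1 + 75) = -0.0707
|Γ|² = 0.00499
P_refl = |Γ|²·P_inc = 0.629 W, P_del = (1 − |Γ|²)·P_inc = 125 W

P_reflected ≈ 0.629 W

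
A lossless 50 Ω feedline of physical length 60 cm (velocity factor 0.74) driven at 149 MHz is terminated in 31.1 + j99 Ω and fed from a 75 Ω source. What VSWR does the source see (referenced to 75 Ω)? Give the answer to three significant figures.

VSWR ≈ 10.9

λ = v/f = 0.74·c / 149 MHz = 1.49 m
βl = 2π·l/λ = 2π × 0.403 = 145°
tan(βl) = -0.701
Z_in = Z_0·(Z_L + jZ_0·tanβl)/(Z_0 + jZ_L·tanβl) = 7.87 + j28.2 Ω
Γ_s = (Z_in − Z_s)/(Z_in + Z_s) = (-67.1 + j28.2)/(82.9 + j28.2), |Γ_s| = 0.832
VSWR = (1 + |Γ_s|)/(1 − |Γ_s|)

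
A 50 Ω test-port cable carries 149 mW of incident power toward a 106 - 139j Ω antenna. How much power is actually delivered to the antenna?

|Γ| = |(56 − j139)/(156 − j139)| = 0.717
|Γ|² = 0.514
P_refl = |Γ|²·P_inc = 76.6 mW, P_del = (1 − |Γ|²)·P_inc = 72.4 mW

P_delivered ≈ 72.4 mW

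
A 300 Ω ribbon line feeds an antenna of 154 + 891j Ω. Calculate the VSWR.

VSWR ≈ 19.6

Γ = (Z_L − Z_0)/(Z_L + Z_0) = (-146 + j891)/(454 + j891)
|Γ| = 903/1000 = 0.903
VSWR = (1 + |Γ|)/(1 − |Γ|) = 1.9/0.0971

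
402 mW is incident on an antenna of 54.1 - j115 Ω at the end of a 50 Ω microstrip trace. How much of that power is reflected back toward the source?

|Γ| = |(4.1 − j115)/(104.1 − j115)| = 0.742
|Γ|² = 0.55
P_refl = |Γ|²·P_inc = 221 mW, P_del = (1 − |Γ|²)·P_inc = 181 mW

P_reflected ≈ 221 mW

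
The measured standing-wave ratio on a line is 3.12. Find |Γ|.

|Γ| = (S − 1)/(S + 1) = (3.12 − 1)/(3.12 + 1) = 2.12/4.12

|Γ| ≈ 0.515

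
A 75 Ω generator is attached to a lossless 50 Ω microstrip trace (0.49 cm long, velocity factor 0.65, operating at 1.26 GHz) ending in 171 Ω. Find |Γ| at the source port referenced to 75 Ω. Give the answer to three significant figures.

|Γ| ≈ 0.413

λ = v/f = 0.65·c / 1.26 GHz = 0.155 m
βl = 2π·l/λ = 2π × 0.0317 = 11.4°
tan(βl) = 0.202
Z_in = Z_0·(Z_L + jZ_0·tanβl)/(Z_0 + jZ_L·tanβl) = 121 − j73.1 Ω
Γ_s = (Z_in − Z_s)/(Z_in + Z_s) = (45.6 − j73.1)/(196 − j73.1), |Γ_s| = 0.413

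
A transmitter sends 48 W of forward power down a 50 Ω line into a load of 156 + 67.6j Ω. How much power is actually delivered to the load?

P_delivered ≈ 31.9 W

|Γ| = |(106 + j67.6)/(206 + j67.6)| = 0.58
|Γ|² = 0.336
P_refl = |Γ|²·P_inc = 16.1 W, P_del = (1 − |Γ|²)·P_inc = 31.9 W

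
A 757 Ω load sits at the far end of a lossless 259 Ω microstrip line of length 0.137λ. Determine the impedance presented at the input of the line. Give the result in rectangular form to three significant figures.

Z_in ≈ 142 − j181 Ω

βl = 2π × 0.137 = 49.3°
tan(βl) = tan(49.3°) = 1.16
Z_in = Z_0·(Z_L + jZ_0·tanβl)/(Z_0 + jZ_L·tanβl)
     = 259·(757 + j301)/(259 + j881)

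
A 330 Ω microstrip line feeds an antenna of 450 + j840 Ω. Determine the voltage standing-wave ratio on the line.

VSWR ≈ 6.7

Γ = (Z_L − Z_0)/(Z_L + Z_0) = (120 + j840)/(780 + j840)
|Γ| = 849/1150 = 0.74
VSWR = (1 + |Γ|)/(1 − |Γ|) = 1.74/0.26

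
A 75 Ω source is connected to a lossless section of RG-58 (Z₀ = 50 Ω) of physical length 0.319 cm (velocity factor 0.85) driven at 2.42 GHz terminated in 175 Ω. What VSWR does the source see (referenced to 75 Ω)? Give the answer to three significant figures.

VSWR ≈ 2.45

λ = v/f = 0.85·c / 2.42 GHz = 0.105 m
βl = 2π·l/λ = 2π × 0.0303 = 10.9°
tan(βl) = 0.193
Z_in = Z_0·(Z_L + jZ_0·tanβl)/(Z_0 + jZ_L·tanβl) = 125 − j74.5 Ω
Γ_s = (Z_in − Z_s)/(Z_in + Z_s) = (49.8 − j74.5)/(200 − j74.5), |Γ_s| = 0.42
VSWR = (1 + |Γ_s|)/(1 − |Γ_s|)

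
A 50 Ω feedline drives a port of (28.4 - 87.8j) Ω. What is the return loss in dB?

Γ = (-21.6 − j87.8)/(78.4 − j87.8), |Γ| = 0.768
RL = −20·log₁₀|Γ| = −20·log₁₀(0.768)

RL ≈ 2.29 dB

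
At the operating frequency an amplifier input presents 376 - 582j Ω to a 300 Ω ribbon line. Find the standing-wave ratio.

Γ = (Z_L − Z_0)/(Z_L + Z_0) = (76 − j582)/(676 − j582)
|Γ| = 587/892 = 0.658
VSWR = (1 + |Γ|)/(1 − |Γ|) = 1.66/0.342

VSWR ≈ 4.85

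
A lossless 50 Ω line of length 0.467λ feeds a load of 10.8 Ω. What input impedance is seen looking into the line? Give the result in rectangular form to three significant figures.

βl = 2π × 0.467 = 168°
tan(βl) = tan(168°) = -0.21
Z_in = Z_0·(Z_L + jZ_0·tanβl)/(Z_0 + jZ_L·tanβl)
     = 50·(10.8 − j10.5)/(50 − j2.27)

Z_in ≈ 11.3 − j10 Ω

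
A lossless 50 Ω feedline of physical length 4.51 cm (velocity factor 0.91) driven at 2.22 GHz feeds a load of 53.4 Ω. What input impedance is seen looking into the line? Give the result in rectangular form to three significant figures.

λ = v/f = 0.91·c / 2.22 GHz = 0.123 m
βl = 2π·l/λ = 2π × 0.367 = 132°
tan(βl) = tan(132°) = -1.11
Z_in = Z_0·(Z_L + jZ_0·tanβl)/(Z_0 + jZ_L·tanβl)
     = 50·(53.4 − j55.5)/(50 − j59.2)

Z_in ≈ 49.6 + j3.24 Ω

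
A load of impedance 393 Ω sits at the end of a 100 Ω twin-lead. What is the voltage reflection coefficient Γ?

Γ = (Z_L − Z_0)/(Z_L + Z_0) = (393 − 100)/(393 + 100) = 293/493

Γ = 0.594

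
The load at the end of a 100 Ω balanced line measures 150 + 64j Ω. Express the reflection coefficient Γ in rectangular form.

Γ ≈ 0.249 + j0.192

Γ = (Z_L − Z_0)/(Z_L + Z_0) = (50 + j64)/(250 + j64)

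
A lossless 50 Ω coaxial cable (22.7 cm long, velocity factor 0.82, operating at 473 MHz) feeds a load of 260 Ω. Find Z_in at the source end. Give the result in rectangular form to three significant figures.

λ = v/f = 0.82·c / 473 MHz = 0.52 m
βl = 2π·l/λ = 2π × 0.436 = 157°
tan(βl) = tan(157°) = -0.422
Z_in = Z_0·(Z_L + jZ_0·tanβl)/(Z_0 + jZ_L·tanβl)
     = 50·(260 − j21.1)/(50 − j110)

Z_in ≈ 52.7 + j94.5 Ω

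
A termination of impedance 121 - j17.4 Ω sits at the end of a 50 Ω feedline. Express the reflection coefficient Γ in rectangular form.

Γ = (Z_L − Z_0)/(Z_L + Z_0) = (71 − j17.4)/(171 − j17.4)

Γ ≈ 0.421 − j0.0589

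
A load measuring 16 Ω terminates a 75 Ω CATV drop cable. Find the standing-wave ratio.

VSWR ≈ 4.69

For a purely resistive load, VSWR = R_L/Z_0 or Z_0/R_L (whichever > 1) = 75/16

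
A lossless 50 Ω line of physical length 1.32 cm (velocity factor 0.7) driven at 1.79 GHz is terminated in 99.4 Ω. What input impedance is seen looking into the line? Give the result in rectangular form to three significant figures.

Z_in ≈ 44.3 − j32.5 Ω

λ = v/f = 0.7·c / 1.79 GHz = 0.117 m
βl = 2π·l/λ = 2π × 0.113 = 40.5°
tan(βl) = tan(40.5°) = 0.854
Z_in = Z_0·(Z_L + jZ_0·tanβl)/(Z_0 + jZ_L·tanβl)
     = 50·(99.4 + j42.7)/(50 + j84.9)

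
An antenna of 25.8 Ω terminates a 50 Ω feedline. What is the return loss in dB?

Γ = (25.8 − 50)/(25.8 + 50) = -0.319
RL = −20·log₁₀|Γ| = −20·log₁₀(0.319)

RL ≈ 9.92 dB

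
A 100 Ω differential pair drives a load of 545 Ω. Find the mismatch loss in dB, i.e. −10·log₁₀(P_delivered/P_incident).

Γ = (545 − 100)/(545 + 100) = 0.69
|Γ|² = 0.476, so P_del/P_inc = 1 − |Γ|² = 0.524
ML = −10·log₁₀(1 − |Γ|²)

mismatch loss ≈ 2.81 dB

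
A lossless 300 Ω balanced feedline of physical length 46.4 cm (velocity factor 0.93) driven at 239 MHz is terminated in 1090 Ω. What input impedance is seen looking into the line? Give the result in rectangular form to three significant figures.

λ = v/f = 0.93·c / 239 MHz = 1.17 m
βl = 2π·l/λ = 2π × 0.397 = 143°
tan(βl) = tan(143°) = -0.751
Z_in = Z_0·(Z_L + jZ_0·tanβl)/(Z_0 + jZ_L·tanβl)
     = 300·(1090 − j225)/(300 − j819)

Z_in ≈ 202 + j325 Ω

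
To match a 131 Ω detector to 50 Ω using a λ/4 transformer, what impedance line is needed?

Z_qwt = √(Z_0·R_L) = √(50 × 131) = √6550

Z_qwt ≈ 80.9 Ω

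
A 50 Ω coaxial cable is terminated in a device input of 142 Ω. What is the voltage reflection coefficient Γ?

Γ = 0.479

Γ = (Z_L − Z_0)/(Z_L + Z_0) = (142 − 50)/(142 + 50) = 92/192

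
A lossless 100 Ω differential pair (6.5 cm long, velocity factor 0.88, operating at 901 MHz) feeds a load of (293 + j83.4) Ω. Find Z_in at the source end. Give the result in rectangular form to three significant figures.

Z_in ≈ 33.5 − j25.4 Ω

λ = v/f = 0.88·c / 901 MHz = 0.293 m
βl = 2π·l/λ = 2π × 0.222 = 79.9°
tan(βl) = tan(79.9°) = 5.59
Z_in = Z_0·(Z_L + jZ_0·tanβl)/(Z_0 + jZ_L·tanβl)
     = 100·(293 + j643)/(-366 + j1640)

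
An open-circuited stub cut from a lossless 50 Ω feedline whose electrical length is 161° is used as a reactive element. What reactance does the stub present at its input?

X_in ≈ 145 Ω (inductive)

tan(βl) = -0.344
For an open-circuited stub, Z_in = −jZ_0·cot(βl) = −jZ_0/tan(βl)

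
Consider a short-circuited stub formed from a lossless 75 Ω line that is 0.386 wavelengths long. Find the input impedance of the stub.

βl = 2π × 0.386 = 139°
tan(βl) = -0.871
For a short-circuited stub, Z_in = jZ_0·tan(βl)

Z_in ≈ −j65.3 Ω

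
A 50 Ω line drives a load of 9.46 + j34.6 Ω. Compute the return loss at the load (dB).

RL ≈ 2.22 dB

Γ = (-40.54 + j34.6)/(59.46 + j34.6), |Γ| = 0.775
RL = −20·log₁₀|Γ| = −20·log₁₀(0.775)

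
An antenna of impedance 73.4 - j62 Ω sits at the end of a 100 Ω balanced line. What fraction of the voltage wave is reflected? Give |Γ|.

|Γ| ≈ 0.366

Γ = (Z_L − Z_0)/(Z_L + Z_0) = (-26.6 − j62)/(173.4 − j62)
|Γ| = 67.5/184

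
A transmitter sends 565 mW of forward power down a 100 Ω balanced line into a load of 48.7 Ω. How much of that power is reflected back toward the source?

Γ = (48.7 − 100)/(48.7 + 100) = -0.345
|Γ|² = 0.119
P_refl = |Γ|²·P_inc = 67.2 mW, P_del = (1 − |Γ|²)·P_inc = 498 mW

P_reflected ≈ 67.2 mW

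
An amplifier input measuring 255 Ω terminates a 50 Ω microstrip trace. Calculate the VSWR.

For a purely resistive load, VSWR = R_L/Z_0 or Z_0/R_L (whichever > 1) = 255/50

VSWR ≈ 5.1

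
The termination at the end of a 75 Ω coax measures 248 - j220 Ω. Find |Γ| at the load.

Γ = (Z_L − Z_0)/(Z_L + Z_0) = (173 − j220)/(323 − j220)
|Γ| = 280/391

|Γ| ≈ 0.716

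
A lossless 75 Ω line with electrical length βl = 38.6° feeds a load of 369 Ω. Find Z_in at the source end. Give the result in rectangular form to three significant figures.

Z_in ≈ 36.8 − j84.6 Ω

tan(βl) = tan(38.6°) = 0.798
Z_in = Z_0·(Z_L + jZ_0·tanβl)/(Z_0 + jZ_L·tanβl)
     = 75·(369 + j59.9)/(75 + j295)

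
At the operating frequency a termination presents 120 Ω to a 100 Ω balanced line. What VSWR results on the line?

VSWR ≈ 1.2

For a purely resistive load, VSWR = R_L/Z_0 or Z_0/R_L (whichever > 1) = 120/100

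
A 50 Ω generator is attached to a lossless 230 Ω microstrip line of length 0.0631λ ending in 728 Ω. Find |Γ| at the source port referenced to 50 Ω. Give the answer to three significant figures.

βl = 2π × 0.0631 = 22.7°
tan(βl) = 0.419
Z_in = Z_0·(Z_L + jZ_0·tanβl)/(Z_0 + jZ_L·tanβl) = 310 − j315 Ω
Γ_s = (Z_in − Z_s)/(Z_in + Z_s) = (260 − j315)/(360 − j315), |Γ_s| = 0.854

|Γ| ≈ 0.854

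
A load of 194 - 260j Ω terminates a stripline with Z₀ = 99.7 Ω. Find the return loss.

Γ = (94.3 − j260)/(293.7 − j260), |Γ| = 0.705
RL = −20·log₁₀|Γ| = −20·log₁₀(0.705)

RL ≈ 3.04 dB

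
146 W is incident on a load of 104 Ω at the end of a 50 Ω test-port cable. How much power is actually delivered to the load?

Γ = (104 − 50)/(104 + 50) = 0.351
|Γ|² = 0.123
P_refl = |Γ|²·P_inc = 18 W, P_del = (1 − |Γ|²)·P_inc = 128 W

P_delivered ≈ 128 W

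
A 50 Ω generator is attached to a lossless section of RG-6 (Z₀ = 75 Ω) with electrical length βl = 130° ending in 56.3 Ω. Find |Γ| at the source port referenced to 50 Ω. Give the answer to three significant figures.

|Γ| ≈ 0.264

tan(βl) = -1.19
Z_in = Z_0·(Z_L + jZ_0·tanβl)/(Z_0 + jZ_L·tanβl) = 75.7 − j21.7 Ω
Γ_s = (Z_in − Z_s)/(Z_in + Z_s) = (25.7 − j21.7)/(126 − j21.7), |Γ_s| = 0.264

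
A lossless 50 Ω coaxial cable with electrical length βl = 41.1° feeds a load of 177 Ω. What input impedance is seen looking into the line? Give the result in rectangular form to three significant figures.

Z_in ≈ 29.6 − j47.7 Ω

tan(βl) = tan(41.1°) = 0.872
Z_in = Z_0·(Z_L + jZ_0·tanβl)/(Z_0 + jZ_L·tanβl)
     = 50·(177 + j43.6)/(50 + j154)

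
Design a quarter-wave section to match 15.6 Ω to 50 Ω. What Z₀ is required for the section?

Z_qwt ≈ 27.9 Ω

Z_qwt = √(Z_0·R_L) = √(50 × 15.6) = √780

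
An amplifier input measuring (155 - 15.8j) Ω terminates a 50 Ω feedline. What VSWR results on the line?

VSWR ≈ 3.14

Γ = (Z_L − Z_0)/(Z_L + Z_0) = (105 − j15.8)/(205 − j15.8)
|Γ| = 106/206 = 0.516
VSWR = (1 + |Γ|)/(1 − |Γ|) = 1.52/0.484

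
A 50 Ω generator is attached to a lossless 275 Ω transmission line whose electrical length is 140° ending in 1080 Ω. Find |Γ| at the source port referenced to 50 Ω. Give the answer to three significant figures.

tan(βl) = -0.839
Z_in = Z_0·(Z_L + jZ_0·tanβl)/(Z_0 + jZ_L·tanβl) = 155 + j281 Ω
Γ_s = (Z_in − Z_s)/(Z_in + Z_s) = (105 + j281)/(205 + j281), |Γ_s| = 0.862

|Γ| ≈ 0.862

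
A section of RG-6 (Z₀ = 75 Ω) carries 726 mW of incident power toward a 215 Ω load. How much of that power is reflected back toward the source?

Γ = (215 − 75)/(215 + 75) = 0.483
|Γ|² = 0.233
P_refl = |Γ|²·P_inc = 169 mW, P_del = (1 − |Γ|²)·P_inc = 557 mW

P_reflected ≈ 169 mW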